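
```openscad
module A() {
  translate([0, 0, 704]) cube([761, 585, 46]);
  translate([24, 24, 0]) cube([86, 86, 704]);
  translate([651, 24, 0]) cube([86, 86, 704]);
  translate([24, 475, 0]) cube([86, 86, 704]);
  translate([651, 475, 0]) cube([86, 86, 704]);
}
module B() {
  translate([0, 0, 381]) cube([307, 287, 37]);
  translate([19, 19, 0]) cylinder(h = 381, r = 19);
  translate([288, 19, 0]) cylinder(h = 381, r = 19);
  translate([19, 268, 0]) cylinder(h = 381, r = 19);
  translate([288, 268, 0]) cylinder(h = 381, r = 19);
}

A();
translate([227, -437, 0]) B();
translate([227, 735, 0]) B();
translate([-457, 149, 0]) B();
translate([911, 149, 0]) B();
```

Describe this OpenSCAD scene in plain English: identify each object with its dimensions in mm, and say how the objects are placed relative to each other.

A is a table with a 761×585 mm rectangular top, 46 mm thick, top surface at z = 750 mm, supported by four 86×86 mm square legs, each inset 24 mm from the nearest pair of top edges, running from the floor.

B is a four-legged stool. The seat is 307×287 mm, 37 mm thick, top at z = 418 mm. It stands on four round legs, each 38 mm in diameter, from z = 0 to the seat underside, each leg's axis is inset half a diameter from the nearest pair of seat edges (so the leg's bounding box is flush with the corner).

Four stools sit around the table at the −y, +y, −x, +x sides.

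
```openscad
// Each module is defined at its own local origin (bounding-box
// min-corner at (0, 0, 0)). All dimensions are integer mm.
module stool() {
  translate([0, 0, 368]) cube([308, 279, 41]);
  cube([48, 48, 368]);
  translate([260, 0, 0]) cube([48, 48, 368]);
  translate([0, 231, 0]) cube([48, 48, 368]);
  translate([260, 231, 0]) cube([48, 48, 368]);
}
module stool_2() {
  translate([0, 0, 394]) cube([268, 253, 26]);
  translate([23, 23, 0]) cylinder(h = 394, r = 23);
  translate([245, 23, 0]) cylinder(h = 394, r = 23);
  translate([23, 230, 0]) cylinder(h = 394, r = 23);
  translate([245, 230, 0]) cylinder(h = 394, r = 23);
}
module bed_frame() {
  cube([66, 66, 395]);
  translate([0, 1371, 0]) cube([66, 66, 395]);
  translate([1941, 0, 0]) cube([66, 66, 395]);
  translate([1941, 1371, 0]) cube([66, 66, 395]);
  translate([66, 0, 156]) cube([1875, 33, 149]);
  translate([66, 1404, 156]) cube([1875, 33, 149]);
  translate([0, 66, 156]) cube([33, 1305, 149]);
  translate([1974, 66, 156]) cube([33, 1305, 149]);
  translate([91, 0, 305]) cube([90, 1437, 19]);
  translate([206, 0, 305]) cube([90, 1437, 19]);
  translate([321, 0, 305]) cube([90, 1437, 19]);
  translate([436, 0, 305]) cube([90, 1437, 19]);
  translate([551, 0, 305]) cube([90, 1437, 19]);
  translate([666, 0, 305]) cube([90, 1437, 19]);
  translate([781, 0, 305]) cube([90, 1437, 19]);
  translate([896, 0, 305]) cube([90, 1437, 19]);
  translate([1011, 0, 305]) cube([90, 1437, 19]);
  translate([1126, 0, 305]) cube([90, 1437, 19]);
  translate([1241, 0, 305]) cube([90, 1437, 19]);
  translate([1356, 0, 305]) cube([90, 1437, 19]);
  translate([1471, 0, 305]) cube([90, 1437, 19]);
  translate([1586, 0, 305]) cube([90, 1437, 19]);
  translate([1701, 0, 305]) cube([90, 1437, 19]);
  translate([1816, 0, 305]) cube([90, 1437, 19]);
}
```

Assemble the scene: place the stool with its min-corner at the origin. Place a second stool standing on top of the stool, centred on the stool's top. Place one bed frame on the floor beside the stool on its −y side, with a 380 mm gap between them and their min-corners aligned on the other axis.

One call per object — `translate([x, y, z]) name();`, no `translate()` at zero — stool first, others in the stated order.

stool();
translate([20, 13, 409]) stool_2();
translate([0, -1817, 0]) bed_frame();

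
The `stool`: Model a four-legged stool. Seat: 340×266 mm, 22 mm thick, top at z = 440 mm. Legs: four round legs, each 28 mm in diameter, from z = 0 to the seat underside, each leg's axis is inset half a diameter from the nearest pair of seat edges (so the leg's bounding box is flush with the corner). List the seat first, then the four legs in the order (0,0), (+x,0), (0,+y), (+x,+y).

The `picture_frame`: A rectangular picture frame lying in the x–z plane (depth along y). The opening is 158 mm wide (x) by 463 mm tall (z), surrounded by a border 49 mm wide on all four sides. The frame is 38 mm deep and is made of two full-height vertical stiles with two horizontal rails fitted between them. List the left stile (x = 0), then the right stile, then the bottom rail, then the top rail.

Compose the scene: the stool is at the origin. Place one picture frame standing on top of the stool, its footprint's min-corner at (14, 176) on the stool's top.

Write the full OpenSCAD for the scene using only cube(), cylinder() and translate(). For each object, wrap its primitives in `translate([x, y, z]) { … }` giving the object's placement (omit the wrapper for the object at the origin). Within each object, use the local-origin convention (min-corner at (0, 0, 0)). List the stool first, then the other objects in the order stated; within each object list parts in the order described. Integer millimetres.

translate([0, 0, 418]) cube([340, 266, 22]);
translate([14, 14, 0]) cylinder(h = 418, r = 14);
translate([326, 14, 0]) cylinder(h = 418, r = 14);
translate([14, 252, 0]) cylinder(h = 418, r = 14);
translate([326, 252, 0]) cylinder(h = 418, r = 14);
translate([14, 176, 440]) {
  cube([49, 38, 561]);
  translate([207, 0, 0]) cube([49, 38, 561]);
  translate([49, 0, 0]) cube([158, 38, 49]);
  translate([49, 0, 512]) cube([158, 38, 49]);
}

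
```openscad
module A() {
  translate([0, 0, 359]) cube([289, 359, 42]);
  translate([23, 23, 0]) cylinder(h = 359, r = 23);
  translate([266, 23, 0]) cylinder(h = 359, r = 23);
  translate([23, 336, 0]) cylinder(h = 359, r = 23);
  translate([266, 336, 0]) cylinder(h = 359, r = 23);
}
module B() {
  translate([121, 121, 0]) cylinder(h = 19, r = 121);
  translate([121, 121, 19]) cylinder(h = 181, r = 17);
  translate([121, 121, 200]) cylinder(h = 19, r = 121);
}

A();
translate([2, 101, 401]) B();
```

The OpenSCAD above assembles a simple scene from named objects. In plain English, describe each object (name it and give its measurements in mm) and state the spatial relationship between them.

A is a simple wooden stool: a rectangular seat 289 mm (x) by 359 mm (y), 42 mm thick, top face at z = 401 mm, on four round legs, each 46 mm in diameter. The legs rest on z = 0, each leg's axis is inset half a diameter from the nearest pair of seat edges (so the leg's bounding box is flush with the corner).

B is a spool: two coaxial disc flanges of radius 121 mm and thickness 19 mm, joined by a core cylinder of radius 17 mm and height 181 mm. The lower flange rests on z = 0 and the three cylinders share a vertical axis.

The spool is on top of the stool.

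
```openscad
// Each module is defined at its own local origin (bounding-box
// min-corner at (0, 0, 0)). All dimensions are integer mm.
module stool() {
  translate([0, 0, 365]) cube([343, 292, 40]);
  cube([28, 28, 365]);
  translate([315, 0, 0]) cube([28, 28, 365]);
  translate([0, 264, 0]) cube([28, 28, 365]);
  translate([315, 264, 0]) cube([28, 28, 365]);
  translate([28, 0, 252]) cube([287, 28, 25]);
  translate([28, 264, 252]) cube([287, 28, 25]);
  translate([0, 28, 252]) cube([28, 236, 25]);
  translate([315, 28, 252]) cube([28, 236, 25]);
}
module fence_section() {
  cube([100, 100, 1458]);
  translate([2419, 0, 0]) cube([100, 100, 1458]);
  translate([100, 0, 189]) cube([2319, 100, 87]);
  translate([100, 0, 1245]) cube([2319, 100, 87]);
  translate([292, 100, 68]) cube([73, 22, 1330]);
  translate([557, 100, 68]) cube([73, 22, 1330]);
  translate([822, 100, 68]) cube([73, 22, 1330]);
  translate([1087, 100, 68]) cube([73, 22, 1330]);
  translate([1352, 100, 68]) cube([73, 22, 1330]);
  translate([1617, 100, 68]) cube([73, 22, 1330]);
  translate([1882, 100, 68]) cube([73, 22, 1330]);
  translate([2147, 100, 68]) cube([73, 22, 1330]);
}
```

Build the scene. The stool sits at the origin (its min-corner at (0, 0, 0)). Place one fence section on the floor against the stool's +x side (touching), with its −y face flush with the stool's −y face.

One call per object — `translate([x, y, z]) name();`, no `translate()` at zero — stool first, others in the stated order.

stool();
translate([343, 0, 0]) fence_section();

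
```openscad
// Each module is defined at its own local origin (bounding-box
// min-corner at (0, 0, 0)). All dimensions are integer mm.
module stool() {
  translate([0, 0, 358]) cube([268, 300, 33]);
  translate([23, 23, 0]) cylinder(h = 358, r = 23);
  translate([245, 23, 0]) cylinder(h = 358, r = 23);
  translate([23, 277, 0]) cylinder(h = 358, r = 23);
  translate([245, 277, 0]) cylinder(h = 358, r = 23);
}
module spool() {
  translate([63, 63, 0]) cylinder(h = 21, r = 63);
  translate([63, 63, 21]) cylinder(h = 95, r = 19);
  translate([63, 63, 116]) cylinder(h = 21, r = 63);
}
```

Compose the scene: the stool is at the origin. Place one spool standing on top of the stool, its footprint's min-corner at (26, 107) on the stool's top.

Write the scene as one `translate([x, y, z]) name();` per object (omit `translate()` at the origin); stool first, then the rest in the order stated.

stool();
translate([26, 107, 391]) spool();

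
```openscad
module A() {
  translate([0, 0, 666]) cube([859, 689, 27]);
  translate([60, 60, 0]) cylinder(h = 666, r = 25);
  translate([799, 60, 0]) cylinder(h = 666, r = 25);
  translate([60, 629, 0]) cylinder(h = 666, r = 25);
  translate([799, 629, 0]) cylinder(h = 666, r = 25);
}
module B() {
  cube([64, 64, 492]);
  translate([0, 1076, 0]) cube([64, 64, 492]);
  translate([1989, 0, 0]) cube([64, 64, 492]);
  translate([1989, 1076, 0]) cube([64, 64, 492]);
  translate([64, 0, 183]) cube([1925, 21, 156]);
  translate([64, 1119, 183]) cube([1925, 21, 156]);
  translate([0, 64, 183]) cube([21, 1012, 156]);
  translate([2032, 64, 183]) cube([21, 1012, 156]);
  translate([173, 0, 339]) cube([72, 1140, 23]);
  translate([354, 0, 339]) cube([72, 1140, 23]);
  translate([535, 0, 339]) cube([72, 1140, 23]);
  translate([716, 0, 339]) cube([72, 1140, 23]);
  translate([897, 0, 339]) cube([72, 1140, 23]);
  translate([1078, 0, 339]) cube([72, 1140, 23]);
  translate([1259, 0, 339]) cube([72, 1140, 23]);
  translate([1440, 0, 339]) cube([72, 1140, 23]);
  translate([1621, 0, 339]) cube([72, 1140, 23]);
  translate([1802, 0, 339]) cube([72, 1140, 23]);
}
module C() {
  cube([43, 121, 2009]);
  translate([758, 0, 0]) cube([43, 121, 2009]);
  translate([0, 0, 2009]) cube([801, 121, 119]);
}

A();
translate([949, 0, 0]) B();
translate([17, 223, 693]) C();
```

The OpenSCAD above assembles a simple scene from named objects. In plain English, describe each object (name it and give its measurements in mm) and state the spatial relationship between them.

A is a table with a 859×689 mm rectangular top, 27 mm thick, top surface at z = 693 mm, supported by four round legs of 50 mm diameter, each leg's bounding box inset 35 mm from the nearest pair of top edges, running from the floor.

B is a bed frame 2053 mm long (x) by 1140 mm wide (y). Four 64×64 mm corner posts, 492 mm tall, at the corners of the footprint. Four rails of 21 mm thickness and 156 mm height run between adjacent posts with their undersides at z = 183 mm, their outer faces flush with the outside of the frame (the two x-running rails run between the posts' inner faces; the two y-running rails run between the posts' inner faces). 10 slats, each 72 mm wide (x) and 23 mm thick, lie across the top of the two x-running rails, running the full 1140 mm width of the frame in y; the slats are evenly spaced along x between the inner faces of the end posts with equal gaps (rounded down to the nearest mm) at the −x end and between each pair — any rounding remainder accumulates at the +x end.

C is a rectangular door frame: two vertical jambs of 43×121 mm section, 2009 mm tall, with a clear opening 715 mm wide between their inner faces. A header 119 mm tall and 121 mm deep lies on top of the jambs and spans the full outside width.

The bed frame is on the floor beside the table on its +x side. The door frame is on top of the table.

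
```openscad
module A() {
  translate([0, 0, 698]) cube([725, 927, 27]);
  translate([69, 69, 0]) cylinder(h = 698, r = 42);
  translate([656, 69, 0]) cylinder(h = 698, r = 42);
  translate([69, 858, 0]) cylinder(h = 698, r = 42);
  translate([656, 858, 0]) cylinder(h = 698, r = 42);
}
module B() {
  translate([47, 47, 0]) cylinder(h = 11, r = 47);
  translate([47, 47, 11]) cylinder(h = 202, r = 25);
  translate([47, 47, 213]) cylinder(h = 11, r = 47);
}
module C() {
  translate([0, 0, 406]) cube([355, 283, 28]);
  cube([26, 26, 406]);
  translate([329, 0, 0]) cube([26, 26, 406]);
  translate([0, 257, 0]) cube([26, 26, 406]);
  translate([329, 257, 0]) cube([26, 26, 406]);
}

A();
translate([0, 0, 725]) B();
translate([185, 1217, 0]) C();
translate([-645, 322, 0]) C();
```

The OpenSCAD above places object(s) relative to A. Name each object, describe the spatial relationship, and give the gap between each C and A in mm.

A is a table. B is a spool. C is a stool. The spool is on top of the table. Two stools sit around the table at the +y, −x sides. The gap between each stool and the table is 290 mm.

Each stool's nearest face is 290 mm from the table's bounding box.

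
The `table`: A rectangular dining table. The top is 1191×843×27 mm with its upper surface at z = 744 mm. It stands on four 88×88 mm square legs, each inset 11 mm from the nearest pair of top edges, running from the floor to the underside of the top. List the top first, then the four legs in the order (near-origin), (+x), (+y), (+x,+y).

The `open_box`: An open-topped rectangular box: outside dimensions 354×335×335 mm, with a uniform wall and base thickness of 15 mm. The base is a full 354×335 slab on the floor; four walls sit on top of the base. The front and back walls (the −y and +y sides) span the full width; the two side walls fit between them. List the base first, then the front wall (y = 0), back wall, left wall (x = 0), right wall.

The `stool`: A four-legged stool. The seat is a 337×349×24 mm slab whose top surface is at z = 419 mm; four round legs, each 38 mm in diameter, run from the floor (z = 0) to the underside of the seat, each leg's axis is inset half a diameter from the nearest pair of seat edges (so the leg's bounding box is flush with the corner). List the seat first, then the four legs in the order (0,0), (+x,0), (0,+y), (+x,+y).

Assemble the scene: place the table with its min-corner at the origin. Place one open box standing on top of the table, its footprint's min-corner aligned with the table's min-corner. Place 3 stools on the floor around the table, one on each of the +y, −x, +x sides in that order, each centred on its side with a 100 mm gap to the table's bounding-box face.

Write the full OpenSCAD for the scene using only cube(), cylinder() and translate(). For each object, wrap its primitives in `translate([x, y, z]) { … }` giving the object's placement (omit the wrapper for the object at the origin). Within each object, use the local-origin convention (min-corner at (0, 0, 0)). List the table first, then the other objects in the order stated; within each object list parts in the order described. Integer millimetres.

translate([0, 0, 717]) cube([1191, 843, 27]);
translate([11, 11, 0]) cube([88, 88, 717]);
translate([1092, 11, 0]) cube([88, 88, 717]);
translate([11, 744, 0]) cube([88, 88, 717]);
translate([1092, 744, 0]) cube([88, 88, 717]);
translate([0, 0, 744]) {
  cube([354, 335, 15]);
  translate([0, 0, 15]) cube([354, 15, 320]);
  translate([0, 320, 15]) cube([354, 15, 320]);
  translate([0, 15, 15]) cube([15, 305, 320]);
  translate([339, 15, 15]) cube([15, 305, 320]);
}
translate([427, 943, 0]) {
  translate([0, 0, 395]) cube([337, 349, 24]);
  translate([19, 19, 0]) cylinder(h = 395, r = 19);
  translate([318, 19, 0]) cylinder(h = 395, r = 19);
  translate([19, 330, 0]) cylinder(h = 395, r = 19);
  translate([318, 330, 0]) cylinder(h = 395, r = 19);
}
translate([-437, 247, 0]) {
  translate([0, 0, 395]) cube([337, 349, 24]);
  translate([19, 19, 0]) cylinder(h = 395, r = 19);
  translate([318, 19, 0]) cylinder(h = 395, r = 19);
  translate([19, 330, 0]) cylinder(h = 395, r = 19);
  translate([318, 330, 0]) cylinder(h = 395, r = 19);
}
translate([1291, 247, 0]) {
  translate([0, 0, 395]) cube([337, 349, 24]);
  translate([19, 19, 0]) cylinder(h = 395, r = 19);
  translate([318, 19, 0]) cylinder(h = 395, r = 19);
  translate([19, 330, 0]) cylinder(h = 395, r = 19);
  translate([318, 330, 0]) cylinder(h = 395, r = 19);
}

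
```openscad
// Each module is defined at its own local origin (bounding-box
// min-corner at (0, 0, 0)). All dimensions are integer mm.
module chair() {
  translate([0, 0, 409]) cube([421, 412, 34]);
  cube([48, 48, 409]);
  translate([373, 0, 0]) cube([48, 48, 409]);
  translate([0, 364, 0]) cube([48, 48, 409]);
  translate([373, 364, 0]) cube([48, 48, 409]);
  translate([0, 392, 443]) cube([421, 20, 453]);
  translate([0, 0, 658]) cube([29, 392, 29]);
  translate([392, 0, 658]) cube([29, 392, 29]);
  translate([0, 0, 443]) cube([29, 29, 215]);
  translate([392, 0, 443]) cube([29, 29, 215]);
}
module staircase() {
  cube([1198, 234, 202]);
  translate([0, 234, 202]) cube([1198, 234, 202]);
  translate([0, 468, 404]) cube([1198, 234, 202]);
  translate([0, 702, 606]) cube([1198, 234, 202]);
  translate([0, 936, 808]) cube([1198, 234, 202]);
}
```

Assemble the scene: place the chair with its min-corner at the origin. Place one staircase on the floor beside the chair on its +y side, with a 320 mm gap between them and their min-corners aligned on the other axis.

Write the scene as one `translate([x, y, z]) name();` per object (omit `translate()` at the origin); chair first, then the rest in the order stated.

chair();
translate([0, 732, 0]) staircase();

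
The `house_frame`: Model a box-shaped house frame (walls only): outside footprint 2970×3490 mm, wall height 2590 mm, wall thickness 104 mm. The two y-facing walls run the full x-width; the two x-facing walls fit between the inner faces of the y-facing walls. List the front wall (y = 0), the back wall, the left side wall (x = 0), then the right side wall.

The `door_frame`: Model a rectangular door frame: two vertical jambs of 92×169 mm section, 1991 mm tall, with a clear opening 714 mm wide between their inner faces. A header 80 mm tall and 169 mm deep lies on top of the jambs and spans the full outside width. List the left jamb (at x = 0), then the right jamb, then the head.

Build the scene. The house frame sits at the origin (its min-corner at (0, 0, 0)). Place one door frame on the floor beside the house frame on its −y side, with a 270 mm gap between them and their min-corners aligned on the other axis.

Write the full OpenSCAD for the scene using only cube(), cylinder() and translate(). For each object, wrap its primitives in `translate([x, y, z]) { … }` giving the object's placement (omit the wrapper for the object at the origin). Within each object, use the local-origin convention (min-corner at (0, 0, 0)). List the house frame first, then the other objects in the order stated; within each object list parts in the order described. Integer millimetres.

cube([2970, 104, 2590]);
translate([0, 3386, 0]) cube([2970, 104, 2590]);
translate([0, 104, 0]) cube([104, 3282, 2590]);
translate([2866, 104, 0]) cube([104, 3282, 2590]);
translate([0, -439, 0]) {
  cube([92, 169, 1991]);
  translate([806, 0, 0]) cube([92, 169, 1991]);
  translate([0, 0, 1991]) cube([898, 169, 80]);
}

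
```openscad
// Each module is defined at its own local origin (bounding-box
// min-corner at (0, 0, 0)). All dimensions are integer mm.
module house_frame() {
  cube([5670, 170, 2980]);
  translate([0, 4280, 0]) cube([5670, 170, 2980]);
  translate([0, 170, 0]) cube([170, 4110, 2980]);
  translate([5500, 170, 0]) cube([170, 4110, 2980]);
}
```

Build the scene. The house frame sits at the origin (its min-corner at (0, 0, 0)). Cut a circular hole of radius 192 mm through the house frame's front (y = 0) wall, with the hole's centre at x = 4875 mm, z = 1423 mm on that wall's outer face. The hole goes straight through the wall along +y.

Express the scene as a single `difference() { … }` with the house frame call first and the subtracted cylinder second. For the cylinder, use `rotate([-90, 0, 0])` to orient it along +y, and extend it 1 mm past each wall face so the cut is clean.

difference() {
  house_frame();
  translate([4875, -1, 1423]) rotate([-90, 0, 0]) cylinder(h = 172, r = 192);
}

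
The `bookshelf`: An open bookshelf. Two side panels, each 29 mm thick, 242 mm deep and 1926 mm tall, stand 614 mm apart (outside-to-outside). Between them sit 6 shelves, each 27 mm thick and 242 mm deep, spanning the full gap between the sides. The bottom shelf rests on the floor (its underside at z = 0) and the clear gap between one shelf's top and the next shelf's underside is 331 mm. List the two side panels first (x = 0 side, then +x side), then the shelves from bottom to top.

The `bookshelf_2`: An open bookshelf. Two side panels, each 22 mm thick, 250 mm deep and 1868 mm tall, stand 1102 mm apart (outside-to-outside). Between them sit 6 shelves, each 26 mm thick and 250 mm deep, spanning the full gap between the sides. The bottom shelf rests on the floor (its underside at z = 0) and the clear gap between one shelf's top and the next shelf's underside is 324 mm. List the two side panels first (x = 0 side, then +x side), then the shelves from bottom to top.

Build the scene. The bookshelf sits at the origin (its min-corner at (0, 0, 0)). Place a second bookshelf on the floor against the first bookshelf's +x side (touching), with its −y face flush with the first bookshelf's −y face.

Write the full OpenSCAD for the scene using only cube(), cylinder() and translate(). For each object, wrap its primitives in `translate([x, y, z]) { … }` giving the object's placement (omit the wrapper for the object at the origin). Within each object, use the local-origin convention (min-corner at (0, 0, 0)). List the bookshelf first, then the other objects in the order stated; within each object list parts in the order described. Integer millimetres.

cube([29, 242, 1926]);
translate([585, 0, 0]) cube([29, 242, 1926]);
translate([29, 0, 0]) cube([556, 242, 27]);
translate([29, 0, 358]) cube([556, 242, 27]);
translate([29, 0, 716]) cube([556, 242, 27]);
translate([29, 0, 1074]) cube([556, 242, 27]);
translate([29, 0, 1432]) cube([556, 242, 27]);
translate([29, 0, 1790]) cube([556, 242, 27]);
translate([614, 0, 0]) {
  cube([22, 250, 1868]);
  translate([1080, 0, 0]) cube([22, 250, 1868]);
  translate([22, 0, 0]) cube([1058, 250, 26]);
  translate([22, 0, 350]) cube([1058, 250, 26]);
  translate([22, 0, 700]) cube([1058, 250, 26]);
  translate([22, 0, 1050]) cube([1058, 250, 26]);
  translate([22, 0, 1400]) cube([1058, 250, 26]);
  translate([22, 0, 1750]) cube([1058, 250, 26]);
}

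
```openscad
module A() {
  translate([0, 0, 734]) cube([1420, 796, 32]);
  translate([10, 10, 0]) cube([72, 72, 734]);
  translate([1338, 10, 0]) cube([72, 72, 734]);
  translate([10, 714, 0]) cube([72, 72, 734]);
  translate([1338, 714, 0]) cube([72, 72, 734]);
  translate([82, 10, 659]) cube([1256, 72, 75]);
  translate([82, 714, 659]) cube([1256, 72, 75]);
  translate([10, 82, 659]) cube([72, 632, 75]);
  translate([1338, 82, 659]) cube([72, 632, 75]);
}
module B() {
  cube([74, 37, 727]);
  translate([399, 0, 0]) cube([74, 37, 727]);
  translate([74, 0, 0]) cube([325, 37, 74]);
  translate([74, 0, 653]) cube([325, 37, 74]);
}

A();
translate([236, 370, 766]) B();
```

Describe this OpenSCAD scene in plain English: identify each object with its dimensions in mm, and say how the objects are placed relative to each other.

A is a table with a 1420×796 mm rectangular top, 32 mm thick, top surface at z = 766 mm, supported by four 72×72 mm square legs, each inset 10 mm from the nearest pair of top edges, running from the floor. Four apron rails, 72 mm thick and 75 mm tall, run between adjacent legs with their top edges flush with the underside of the top and their outer faces flush with the legs' outer faces.

B is a rectangular picture frame lying in the x–z plane (depth along y). The opening is 325 mm wide (x) by 579 mm tall (z), surrounded by a border 74 mm wide on all four sides. The frame is 37 mm deep and is made of two full-height vertical stiles with two horizontal rails fitted between them.

The picture frame is on top of the table.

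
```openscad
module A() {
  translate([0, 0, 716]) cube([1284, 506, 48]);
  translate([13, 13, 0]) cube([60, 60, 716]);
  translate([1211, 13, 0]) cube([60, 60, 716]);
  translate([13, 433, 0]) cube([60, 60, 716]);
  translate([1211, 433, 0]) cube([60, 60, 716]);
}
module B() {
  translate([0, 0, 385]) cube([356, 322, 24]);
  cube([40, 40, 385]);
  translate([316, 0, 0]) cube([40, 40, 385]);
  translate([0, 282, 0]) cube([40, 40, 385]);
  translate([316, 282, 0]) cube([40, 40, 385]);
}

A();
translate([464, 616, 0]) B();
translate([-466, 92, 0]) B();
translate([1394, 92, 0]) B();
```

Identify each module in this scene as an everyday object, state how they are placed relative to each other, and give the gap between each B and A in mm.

Each stool's nearest face is 110 mm from the table's bounding box.

A is a table. B is a stool. Three stools sit around the table at the +y, −x, +x sides. The gap between each stool and the table is 110 mm.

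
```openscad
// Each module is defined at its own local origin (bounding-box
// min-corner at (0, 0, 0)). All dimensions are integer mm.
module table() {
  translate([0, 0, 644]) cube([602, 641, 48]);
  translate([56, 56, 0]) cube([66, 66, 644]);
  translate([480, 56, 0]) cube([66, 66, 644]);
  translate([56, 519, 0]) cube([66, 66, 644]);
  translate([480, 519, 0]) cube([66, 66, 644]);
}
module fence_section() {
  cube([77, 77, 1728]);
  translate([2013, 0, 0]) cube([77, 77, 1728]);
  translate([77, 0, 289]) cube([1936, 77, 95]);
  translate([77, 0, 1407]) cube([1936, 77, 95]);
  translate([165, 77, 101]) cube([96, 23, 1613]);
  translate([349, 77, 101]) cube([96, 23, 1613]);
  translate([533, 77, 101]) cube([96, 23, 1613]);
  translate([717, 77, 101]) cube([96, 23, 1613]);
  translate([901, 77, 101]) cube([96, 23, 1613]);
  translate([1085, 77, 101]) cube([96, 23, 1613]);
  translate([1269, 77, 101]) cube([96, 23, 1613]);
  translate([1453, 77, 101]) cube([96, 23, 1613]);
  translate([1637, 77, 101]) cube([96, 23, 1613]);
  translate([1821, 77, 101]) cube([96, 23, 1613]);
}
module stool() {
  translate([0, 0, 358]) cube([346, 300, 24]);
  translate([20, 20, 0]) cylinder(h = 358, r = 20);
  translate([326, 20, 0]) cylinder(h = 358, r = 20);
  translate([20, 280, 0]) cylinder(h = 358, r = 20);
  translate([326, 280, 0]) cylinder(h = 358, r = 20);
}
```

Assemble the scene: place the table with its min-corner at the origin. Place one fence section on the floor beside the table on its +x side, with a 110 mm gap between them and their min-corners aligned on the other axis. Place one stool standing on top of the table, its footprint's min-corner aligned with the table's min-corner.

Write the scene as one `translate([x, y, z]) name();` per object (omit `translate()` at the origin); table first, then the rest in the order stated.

table();
translate([712, 0, 0]) fence_section();
translate([0, 0, 692]) stool();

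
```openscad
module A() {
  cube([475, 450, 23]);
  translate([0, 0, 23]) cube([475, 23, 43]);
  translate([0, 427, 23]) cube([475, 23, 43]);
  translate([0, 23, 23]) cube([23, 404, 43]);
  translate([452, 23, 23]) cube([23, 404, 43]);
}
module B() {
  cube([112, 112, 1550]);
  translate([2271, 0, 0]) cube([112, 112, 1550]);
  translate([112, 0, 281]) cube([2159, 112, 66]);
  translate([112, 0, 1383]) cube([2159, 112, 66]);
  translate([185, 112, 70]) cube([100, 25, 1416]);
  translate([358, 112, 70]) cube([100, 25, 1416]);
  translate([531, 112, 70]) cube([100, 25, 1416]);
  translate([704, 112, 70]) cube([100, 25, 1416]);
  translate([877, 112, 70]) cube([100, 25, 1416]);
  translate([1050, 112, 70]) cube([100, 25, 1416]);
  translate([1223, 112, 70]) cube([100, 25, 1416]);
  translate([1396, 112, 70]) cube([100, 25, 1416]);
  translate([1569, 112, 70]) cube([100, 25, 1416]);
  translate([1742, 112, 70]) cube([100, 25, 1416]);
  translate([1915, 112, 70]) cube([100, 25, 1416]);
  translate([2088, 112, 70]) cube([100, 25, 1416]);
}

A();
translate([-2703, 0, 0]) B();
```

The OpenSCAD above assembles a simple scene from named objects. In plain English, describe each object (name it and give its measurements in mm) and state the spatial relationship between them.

A is an open storage box with external size 475×450×66 mm and wall thickness 23 mm (the base is also 23 mm thick). The base covers the whole footprint; the four walls stand on the base, with the y-facing walls full-width and the x-facing walls fitting between their inner faces.

B is a fence section. Two 112×112 mm posts, 1550 mm tall, stand on the floor with a clear span of 2159 mm between their inner faces. Two horizontal rails of 112×66 mm section span the gap between the posts with their undersides at z = 281 mm and z = 1383 mm, flush with the posts' −y face. 12 pickets, each 100 mm wide, 25 mm thick and 1416 mm tall, are fixed to the +y face of the rails with their bottoms at z = 70 mm, evenly spaced across the span with equal gaps (rounded down to the nearest mm) at the −x end and between each pair — any rounding remainder accumulates at the +x end.

The fence section is on the floor beside the open box on its −x side.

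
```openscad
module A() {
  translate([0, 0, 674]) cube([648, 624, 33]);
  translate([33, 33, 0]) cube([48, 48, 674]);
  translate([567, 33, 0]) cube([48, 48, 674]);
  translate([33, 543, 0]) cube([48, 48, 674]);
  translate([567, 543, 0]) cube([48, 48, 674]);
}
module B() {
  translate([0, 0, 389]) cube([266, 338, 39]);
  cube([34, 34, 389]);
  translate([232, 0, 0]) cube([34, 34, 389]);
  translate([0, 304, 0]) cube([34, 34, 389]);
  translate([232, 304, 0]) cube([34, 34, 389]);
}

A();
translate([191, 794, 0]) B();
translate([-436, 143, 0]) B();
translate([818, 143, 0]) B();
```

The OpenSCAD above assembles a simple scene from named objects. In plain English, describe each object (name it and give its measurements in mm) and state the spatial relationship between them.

A is a rectangular dining table. The top is 648×624×33 mm with its upper surface at z = 707 mm. It stands on four 48×48 mm square legs, each inset 33 mm from the nearest pair of top edges, running from the floor to the underside of the top.

B is a four-legged stool. The seat is 266×338 mm, 39 mm thick, top at z = 428 mm. It stands on four square legs, each 34×34 mm in cross-section, from z = 0 to the seat underside, each flush with a corner of the seat.

Three stools sit around the table at the +y, −x, +x sides.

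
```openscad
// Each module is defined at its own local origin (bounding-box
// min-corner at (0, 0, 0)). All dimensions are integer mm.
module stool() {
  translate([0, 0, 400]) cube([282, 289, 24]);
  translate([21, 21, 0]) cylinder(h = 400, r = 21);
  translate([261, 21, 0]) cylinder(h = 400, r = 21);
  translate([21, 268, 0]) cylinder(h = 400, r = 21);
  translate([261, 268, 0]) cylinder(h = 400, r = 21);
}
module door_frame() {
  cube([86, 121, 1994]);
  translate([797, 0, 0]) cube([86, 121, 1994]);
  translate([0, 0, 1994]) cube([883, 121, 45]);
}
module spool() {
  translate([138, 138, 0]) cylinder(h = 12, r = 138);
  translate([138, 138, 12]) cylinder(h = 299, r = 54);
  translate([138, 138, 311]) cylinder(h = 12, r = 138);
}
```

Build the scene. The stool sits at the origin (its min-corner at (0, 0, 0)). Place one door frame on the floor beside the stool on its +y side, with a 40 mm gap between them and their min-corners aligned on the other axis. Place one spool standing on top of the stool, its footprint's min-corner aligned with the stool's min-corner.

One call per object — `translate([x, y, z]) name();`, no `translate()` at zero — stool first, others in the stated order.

stool();
translate([0, 329, 0]) door_frame();
translate([0, 0, 424]) spool();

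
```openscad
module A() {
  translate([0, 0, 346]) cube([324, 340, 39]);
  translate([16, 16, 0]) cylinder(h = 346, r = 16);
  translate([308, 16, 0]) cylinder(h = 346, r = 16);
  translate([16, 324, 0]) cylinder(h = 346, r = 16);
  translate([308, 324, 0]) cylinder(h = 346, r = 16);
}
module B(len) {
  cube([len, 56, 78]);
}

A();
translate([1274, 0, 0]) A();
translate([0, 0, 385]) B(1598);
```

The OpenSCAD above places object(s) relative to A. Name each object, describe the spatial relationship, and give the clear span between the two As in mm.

Second stool starts at x = 1274; first ends at x = 324; clear span = 1274 − 324 = 950 mm.

A is a stool. B is a beam. A beam spans the tops of two stools. The clear span between the two stools is 950 mm.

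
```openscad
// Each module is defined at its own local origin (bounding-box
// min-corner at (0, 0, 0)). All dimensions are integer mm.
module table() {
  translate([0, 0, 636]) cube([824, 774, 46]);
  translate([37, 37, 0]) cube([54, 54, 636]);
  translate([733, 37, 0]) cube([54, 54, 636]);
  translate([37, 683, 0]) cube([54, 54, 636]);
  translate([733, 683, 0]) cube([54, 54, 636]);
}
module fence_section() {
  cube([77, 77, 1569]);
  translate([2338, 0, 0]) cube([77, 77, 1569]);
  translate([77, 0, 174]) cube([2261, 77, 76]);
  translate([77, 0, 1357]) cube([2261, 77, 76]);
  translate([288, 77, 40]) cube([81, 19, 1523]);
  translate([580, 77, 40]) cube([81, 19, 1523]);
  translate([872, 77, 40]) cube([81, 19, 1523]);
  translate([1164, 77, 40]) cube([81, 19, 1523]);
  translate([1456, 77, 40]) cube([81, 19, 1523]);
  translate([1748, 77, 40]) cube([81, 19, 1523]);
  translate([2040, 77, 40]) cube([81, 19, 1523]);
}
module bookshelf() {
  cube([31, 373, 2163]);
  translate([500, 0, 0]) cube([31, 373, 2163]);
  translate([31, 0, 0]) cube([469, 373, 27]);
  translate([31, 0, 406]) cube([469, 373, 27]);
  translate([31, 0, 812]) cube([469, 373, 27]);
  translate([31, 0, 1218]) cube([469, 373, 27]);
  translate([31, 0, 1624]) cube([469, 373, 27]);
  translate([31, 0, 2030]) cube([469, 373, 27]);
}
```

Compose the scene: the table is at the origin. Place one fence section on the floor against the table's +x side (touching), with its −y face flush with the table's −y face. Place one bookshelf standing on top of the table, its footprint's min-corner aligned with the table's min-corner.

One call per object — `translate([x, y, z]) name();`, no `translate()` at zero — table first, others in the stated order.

table();
translate([824, 0, 0]) fence_section();
translate([0, 0, 682]) bookshelf();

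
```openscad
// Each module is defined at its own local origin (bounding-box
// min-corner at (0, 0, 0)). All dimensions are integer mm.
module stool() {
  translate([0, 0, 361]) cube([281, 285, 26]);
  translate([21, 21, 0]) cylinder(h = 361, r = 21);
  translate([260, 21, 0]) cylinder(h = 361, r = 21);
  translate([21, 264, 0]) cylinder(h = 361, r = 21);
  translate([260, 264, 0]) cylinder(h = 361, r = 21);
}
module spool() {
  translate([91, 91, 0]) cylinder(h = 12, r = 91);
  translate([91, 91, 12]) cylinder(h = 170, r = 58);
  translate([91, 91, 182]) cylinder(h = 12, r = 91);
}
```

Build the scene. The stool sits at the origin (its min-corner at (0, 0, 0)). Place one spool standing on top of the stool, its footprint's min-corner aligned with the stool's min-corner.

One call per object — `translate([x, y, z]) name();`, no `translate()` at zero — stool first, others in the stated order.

stool();
translate([0, 0, 387]) spool();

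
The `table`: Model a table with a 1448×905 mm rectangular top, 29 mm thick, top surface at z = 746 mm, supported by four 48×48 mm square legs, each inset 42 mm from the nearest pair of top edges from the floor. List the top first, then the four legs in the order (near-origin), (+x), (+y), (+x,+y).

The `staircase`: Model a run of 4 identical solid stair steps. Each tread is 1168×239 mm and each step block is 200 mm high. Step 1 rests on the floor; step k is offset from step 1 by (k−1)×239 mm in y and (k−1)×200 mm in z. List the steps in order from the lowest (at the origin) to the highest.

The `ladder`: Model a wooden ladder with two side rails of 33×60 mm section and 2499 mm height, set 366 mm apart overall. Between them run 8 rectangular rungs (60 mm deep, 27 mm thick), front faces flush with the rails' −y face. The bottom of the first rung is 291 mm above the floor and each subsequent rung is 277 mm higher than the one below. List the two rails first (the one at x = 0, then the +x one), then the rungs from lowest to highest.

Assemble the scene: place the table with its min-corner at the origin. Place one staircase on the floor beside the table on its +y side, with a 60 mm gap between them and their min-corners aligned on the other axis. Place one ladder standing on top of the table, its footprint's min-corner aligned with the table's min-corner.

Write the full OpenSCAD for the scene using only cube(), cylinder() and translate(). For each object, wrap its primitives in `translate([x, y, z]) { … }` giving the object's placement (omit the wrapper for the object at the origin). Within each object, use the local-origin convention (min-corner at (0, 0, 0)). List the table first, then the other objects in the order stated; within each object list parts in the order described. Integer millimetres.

translate([0, 0, 717]) cube([1448, 905, 29]);
translate([42, 42, 0]) cube([48, 48, 717]);
translate([1358, 42, 0]) cube([48, 48, 717]);
translate([42, 815, 0]) cube([48, 48, 717]);
translate([1358, 815, 0]) cube([48, 48, 717]);
translate([0, 965, 0]) {
  cube([1168, 239, 200]);
  translate([0, 239, 200]) cube([1168, 239, 200]);
  translate([0, 478, 400]) cube([1168, 239, 200]);
  translate([0, 717, 600]) cube([1168, 239, 200]);
}
translate([0, 0, 746]) {
  cube([33, 60, 2499]);
  translate([333, 0, 0]) cube([33, 60, 2499]);
  translate([33, 0, 291]) cube([300, 60, 27]);
  translate([33, 0, 568]) cube([300, 60, 27]);
  translate([33, 0, 845]) cube([300, 60, 27]);
  translate([33, 0, 1122]) cube([300, 60, 27]);
  translate([33, 0, 1399]) cube([300, 60, 27]);
  translate([33, 0, 1676]) cube([300, 60, 27]);
  translate([33, 0, 1953]) cube([300, 60, 27]);
  translate([33, 0, 2230]) cube([300, 60, 27]);
}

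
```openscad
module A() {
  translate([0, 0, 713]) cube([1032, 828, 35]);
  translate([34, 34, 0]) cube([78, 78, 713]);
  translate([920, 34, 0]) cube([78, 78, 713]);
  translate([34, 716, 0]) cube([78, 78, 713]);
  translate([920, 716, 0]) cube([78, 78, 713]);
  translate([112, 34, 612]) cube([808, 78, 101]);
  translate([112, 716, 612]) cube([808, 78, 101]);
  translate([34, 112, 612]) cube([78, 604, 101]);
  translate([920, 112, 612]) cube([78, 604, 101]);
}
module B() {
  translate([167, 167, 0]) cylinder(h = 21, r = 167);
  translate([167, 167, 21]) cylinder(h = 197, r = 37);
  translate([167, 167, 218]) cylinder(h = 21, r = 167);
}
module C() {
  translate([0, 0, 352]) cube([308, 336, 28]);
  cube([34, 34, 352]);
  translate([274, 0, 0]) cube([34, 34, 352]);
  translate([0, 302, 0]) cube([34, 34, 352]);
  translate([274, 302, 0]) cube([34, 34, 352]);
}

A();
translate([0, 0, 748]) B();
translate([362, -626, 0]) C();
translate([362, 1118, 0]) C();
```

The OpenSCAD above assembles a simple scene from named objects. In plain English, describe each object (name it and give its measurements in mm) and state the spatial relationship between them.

A is a rectangular dining table. The top is 1032×828×35 mm with its upper surface at z = 748 mm. It stands on four 78×78 mm square legs, each inset 34 mm from the nearest pair of top edges, running from the floor to the underside of the top. Four apron rails, 78 mm thick and 101 mm tall, run between adjacent legs with their top edges flush with the underside of the top and their outer faces flush with the legs' outer faces.

B is a spool: two coaxial disc flanges of radius 167 mm and thickness 21 mm, joined by a core cylinder of radius 37 mm and height 197 mm. The lower flange rests on z = 0 and the three cylinders share a vertical axis.

C is a simple wooden stool: a rectangular seat 308 mm (x) by 336 mm (y), 28 mm thick, top face at z = 380 mm, on four square legs, each 34×34 mm in cross-section. The legs rest on z = 0, each flush with a corner of the seat.

The spool is on top of the table. Two stools sit around the table at the −y, +y sides.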